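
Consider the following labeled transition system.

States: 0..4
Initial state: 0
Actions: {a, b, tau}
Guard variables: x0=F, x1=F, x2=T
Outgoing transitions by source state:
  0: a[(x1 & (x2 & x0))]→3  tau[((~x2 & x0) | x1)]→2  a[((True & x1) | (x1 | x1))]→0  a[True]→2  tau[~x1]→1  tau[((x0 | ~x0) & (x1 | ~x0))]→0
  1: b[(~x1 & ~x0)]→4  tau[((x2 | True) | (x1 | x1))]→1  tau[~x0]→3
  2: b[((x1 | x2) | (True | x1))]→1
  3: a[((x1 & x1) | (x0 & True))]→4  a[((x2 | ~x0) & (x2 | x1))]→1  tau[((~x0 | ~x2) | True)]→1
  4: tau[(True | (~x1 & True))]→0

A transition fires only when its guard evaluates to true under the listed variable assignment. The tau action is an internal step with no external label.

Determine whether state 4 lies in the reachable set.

After dropping false guards: 10 live edges.
Layer 0: {0}
Layer 1: {1,2}  total {0,1,2}
Layer 2: {3,4}  total {0,1,2,3,4}
Reach set: {0,1,2,3,4}
trace reaching 4: tau·b

Answer: REACHABLE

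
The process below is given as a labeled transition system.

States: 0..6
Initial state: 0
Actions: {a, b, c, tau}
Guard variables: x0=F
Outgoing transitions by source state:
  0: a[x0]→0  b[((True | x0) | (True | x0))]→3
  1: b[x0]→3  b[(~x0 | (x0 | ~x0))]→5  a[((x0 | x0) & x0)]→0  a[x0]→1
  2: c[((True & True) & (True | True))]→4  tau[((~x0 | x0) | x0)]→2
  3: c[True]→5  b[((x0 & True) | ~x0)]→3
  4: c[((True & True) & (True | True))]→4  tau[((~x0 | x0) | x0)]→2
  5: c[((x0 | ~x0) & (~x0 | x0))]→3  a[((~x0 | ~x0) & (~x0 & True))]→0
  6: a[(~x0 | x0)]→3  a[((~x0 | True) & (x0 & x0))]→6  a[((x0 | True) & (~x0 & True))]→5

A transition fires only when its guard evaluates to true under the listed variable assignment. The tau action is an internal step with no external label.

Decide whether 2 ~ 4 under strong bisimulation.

Refine partition for ~:
  round 0: {{0,1,2,3,4,5,6}}
  round 1: {{0,1},{2,4},{3},{5},{6}}
  round 2: {{0},{1},{2,4},{3},{5},{6}}
6 equivalence class(es) (converged in 3)
class of 2: {2,4}; class of 4: {2,4}

Answer: BISIMILAR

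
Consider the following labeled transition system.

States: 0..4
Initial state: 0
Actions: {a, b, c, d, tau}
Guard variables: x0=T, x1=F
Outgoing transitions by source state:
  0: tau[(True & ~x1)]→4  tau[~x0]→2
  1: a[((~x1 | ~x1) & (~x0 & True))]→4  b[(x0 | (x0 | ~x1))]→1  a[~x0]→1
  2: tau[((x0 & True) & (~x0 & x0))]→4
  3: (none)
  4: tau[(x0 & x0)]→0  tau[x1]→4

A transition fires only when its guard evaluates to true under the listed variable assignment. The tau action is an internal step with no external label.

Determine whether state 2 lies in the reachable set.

3 transition(s) survive guard evaluation.
Layer 0: {0}
Layer 1: {4}  total {0,4}
Reachable = {0,4}

Answer: UNREACHABLE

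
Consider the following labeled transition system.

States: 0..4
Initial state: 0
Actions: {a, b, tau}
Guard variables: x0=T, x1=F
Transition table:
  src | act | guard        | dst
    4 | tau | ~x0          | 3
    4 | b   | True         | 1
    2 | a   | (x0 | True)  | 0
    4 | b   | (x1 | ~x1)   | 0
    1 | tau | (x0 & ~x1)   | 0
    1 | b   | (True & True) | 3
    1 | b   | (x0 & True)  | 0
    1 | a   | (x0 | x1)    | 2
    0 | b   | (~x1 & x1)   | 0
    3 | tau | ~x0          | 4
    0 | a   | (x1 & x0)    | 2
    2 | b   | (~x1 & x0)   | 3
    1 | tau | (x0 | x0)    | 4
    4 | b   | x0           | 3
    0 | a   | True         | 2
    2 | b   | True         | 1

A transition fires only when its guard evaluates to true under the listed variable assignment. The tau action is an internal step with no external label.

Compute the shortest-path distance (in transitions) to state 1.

Answer: 2

Working:
BFS to 1:
  L0 = {0}
  L1 = {2}
  L2 = {1,3}
depth(1)=2, e.g. a·b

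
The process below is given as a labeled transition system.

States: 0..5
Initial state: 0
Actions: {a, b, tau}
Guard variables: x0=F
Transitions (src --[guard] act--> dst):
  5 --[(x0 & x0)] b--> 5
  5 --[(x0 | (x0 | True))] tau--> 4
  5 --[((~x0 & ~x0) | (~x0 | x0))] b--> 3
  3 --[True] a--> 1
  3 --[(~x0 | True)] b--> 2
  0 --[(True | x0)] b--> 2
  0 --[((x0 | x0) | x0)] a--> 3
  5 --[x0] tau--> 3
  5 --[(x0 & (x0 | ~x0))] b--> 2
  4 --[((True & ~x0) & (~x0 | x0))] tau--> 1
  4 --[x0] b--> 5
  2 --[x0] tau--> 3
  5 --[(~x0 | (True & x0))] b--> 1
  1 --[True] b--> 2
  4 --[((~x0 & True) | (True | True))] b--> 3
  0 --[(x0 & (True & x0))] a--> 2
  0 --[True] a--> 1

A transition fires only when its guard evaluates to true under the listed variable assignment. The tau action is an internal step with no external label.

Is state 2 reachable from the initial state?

Answer: REACHABLE

Trace:
Guard filter leaves 10 enabled edge(s).
depth 0: {0}
depth 1: {1,2}  cumulative {0,1,2}
Reach set: {0,1,2}
trace reaching 2: b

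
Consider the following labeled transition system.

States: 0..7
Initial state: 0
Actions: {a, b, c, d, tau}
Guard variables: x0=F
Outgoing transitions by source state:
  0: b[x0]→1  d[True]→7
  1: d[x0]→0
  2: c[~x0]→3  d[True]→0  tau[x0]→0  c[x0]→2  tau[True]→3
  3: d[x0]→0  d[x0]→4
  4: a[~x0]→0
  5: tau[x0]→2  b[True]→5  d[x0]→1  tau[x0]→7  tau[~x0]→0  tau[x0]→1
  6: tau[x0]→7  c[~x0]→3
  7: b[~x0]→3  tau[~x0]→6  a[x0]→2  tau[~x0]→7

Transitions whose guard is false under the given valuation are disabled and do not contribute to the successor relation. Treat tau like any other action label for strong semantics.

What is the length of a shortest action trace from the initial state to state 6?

Breadth-first toward 6:
  depth 0: {0}
  depth 1: {7}
  depth 2: {3,6}
first hit 6 at d=2 via d·tau

Answer: 2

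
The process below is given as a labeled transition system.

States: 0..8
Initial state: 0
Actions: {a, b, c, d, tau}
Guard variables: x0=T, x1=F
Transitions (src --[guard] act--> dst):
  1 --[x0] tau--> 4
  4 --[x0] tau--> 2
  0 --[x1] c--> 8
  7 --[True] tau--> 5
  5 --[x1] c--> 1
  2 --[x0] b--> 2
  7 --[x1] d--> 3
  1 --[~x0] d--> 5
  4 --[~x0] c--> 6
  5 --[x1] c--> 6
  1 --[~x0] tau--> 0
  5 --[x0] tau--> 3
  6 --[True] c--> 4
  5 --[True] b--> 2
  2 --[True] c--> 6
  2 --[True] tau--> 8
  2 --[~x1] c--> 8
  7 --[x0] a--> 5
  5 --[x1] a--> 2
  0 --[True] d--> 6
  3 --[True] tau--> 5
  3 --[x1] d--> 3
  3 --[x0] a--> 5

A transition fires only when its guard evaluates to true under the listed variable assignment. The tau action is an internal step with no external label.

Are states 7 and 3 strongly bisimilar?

Refine partition for ~:
  π0 = {{0,1,2,3,4,5,6,7,8}}
  π1 = {{0},{1,4},{2},{3,7},{5},{6},{8}}
  π2 = {{0},{1},{2},{3,7},{4},{5},{6},{8}}
8 equivalence class(es) (converged in 3)
class of 7: {3,7}; class of 3: {3,7}

Answer: BISIMILAR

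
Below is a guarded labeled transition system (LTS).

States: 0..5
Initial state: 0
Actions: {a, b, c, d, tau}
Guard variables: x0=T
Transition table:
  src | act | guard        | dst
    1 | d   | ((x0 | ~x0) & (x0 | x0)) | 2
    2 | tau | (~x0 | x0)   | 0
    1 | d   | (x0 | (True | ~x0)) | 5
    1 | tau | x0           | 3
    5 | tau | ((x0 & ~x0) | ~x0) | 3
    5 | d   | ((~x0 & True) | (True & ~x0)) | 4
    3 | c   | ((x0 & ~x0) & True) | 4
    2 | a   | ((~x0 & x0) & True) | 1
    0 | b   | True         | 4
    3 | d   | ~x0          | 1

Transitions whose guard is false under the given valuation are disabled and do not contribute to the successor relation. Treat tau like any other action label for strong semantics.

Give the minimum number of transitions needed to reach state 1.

Layered search for 1:
  Layer 0: {0}
  Layer 1: {4}
1 never appears.

Answer: UNREACHABLE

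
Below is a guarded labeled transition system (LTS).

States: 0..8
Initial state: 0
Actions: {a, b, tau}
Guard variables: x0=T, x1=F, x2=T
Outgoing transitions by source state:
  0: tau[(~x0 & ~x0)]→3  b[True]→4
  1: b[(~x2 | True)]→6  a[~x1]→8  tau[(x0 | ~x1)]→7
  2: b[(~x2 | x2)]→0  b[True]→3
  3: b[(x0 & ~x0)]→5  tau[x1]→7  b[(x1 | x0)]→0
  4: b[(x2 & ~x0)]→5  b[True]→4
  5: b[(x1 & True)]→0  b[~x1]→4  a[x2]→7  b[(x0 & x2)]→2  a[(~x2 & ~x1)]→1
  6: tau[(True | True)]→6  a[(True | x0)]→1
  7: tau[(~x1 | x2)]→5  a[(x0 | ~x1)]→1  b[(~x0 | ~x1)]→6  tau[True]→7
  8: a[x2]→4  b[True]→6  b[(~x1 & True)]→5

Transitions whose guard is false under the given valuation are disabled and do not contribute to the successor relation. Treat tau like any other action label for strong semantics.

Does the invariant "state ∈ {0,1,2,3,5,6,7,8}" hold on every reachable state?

Answer: INVARIANT VIOLATED at state 4

Analysis:
Safe = {0,1,2,3,5,6,7,8}
Reachable = {0,4}
  0: ✓
  4: outside
counterexample path to 4: b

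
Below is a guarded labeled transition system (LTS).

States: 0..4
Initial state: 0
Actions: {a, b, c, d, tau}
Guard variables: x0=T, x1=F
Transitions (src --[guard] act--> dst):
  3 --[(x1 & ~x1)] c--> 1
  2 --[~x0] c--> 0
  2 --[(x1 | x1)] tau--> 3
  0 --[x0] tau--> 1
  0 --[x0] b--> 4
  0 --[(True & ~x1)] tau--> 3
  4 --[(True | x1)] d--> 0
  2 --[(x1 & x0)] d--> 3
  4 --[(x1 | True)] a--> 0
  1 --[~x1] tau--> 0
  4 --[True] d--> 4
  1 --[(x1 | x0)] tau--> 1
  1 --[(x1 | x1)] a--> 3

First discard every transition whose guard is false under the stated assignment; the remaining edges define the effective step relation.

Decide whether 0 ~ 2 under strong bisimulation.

Answer: NOT BISIMILAR

Trace:
Refine partition for ~:
  P[0] = {{0,1,2,3,4}}
  P[1] = {{0},{1},{2,3},{4}}
stable after 2 split(s): 4 block(s)
0∈{0}, 2∈{2,3}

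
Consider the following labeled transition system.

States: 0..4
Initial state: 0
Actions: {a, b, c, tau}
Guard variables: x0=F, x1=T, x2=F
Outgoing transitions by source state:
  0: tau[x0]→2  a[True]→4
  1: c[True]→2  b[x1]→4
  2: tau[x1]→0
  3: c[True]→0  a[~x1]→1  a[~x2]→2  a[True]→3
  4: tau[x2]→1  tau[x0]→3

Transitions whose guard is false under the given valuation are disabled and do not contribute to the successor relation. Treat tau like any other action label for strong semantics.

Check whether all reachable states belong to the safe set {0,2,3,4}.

Answer: INVARIANT HOLDS

Analysis:
Safe = {0,2,3,4}
R = {0,4}
  0: ok
  4: ok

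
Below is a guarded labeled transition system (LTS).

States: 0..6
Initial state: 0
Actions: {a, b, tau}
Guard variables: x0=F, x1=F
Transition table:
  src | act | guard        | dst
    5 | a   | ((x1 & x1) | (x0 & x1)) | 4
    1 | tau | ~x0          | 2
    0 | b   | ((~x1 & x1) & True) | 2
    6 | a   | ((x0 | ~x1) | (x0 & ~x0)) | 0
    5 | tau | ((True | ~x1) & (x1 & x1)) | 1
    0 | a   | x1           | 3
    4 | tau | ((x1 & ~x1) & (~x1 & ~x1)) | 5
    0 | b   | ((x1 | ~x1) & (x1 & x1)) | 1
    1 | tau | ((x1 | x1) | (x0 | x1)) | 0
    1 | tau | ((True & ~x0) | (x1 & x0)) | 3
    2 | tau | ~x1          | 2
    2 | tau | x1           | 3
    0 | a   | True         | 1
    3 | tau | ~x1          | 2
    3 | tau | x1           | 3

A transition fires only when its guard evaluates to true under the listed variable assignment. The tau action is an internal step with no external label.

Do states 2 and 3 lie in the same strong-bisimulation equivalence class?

Refine partition for ~:
  π0 = {{0,1,2,3,4,5,6}}
  π1 = {{0,6},{1,2,3},{4,5}}
  π2 = {{0},{1,2,3},{4,5},{6}}
4 equivalence class(es) (converged in 3)
[2]={1,2,3}  [3]={1,2,3}

Answer: BISIMILAR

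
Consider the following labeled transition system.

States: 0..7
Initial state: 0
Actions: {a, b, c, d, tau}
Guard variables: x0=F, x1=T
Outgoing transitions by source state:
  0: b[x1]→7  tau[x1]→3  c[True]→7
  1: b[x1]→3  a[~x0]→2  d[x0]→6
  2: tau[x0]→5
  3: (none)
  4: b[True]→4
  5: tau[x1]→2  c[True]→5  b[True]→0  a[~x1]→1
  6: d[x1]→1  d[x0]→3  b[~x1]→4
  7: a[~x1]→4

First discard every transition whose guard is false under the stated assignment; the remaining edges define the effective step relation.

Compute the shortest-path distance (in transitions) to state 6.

Answer: UNREACHABLE

Working:
Layered search for 6:
  Layer 0: {0}
  Layer 1: {3,7}
6 never appears.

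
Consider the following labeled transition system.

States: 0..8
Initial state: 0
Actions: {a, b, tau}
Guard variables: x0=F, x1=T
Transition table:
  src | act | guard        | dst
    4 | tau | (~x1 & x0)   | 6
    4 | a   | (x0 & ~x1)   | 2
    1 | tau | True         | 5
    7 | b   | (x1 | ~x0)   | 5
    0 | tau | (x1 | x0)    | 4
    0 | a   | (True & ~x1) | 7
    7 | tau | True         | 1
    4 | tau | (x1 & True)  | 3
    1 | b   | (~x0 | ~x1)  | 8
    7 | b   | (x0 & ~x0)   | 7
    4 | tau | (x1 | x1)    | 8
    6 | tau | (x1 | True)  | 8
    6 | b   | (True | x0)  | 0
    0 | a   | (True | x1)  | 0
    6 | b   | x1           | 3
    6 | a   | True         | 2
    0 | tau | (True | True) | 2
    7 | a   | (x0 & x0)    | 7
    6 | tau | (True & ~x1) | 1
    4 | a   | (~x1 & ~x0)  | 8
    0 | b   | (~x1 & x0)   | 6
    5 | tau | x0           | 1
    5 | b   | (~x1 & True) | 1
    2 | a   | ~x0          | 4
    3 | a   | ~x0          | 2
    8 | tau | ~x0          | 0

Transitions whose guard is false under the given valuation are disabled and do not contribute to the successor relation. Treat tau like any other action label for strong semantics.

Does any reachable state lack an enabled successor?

Reach set: {0,2,3,4,8}
  0: a→0  tau→2  tau→4  [3 exit(s)]
  2: a→4  [1 exit(s)]
  3: a→2  [1 exit(s)]
  4: tau→3  tau→8  [2 exit(s)]
  8: tau→0  [1 exit(s)]

Answer: DEADLOCK-FREE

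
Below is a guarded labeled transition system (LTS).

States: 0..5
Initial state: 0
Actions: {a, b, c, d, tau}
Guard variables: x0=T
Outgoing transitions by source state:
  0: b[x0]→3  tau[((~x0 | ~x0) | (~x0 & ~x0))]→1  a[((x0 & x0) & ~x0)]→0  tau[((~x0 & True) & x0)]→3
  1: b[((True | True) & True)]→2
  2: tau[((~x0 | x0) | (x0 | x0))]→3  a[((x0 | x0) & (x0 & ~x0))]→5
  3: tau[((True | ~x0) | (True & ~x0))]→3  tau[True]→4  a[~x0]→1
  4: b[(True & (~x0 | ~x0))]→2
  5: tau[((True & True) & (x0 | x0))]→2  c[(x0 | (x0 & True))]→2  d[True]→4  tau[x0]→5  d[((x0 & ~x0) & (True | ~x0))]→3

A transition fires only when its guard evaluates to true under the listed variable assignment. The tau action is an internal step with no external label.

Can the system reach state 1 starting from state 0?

After dropping false guards: 9 live edges.
depth 0: {0}
depth 1: {3}  total {0,3}
depth 2: {4}  total {0,3,4}
R = {0,3,4}

Answer: UNREACHABLE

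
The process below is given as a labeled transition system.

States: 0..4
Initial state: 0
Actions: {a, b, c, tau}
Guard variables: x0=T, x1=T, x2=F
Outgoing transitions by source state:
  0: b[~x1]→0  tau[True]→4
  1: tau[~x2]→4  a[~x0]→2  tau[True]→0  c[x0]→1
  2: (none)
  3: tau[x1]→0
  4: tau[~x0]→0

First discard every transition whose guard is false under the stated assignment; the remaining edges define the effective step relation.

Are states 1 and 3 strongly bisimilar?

Answer: NOT BISIMILAR

Trace:
Compute ~ classes (split until stable):
  π0 = {{0,1,2,3,4}}
  π1 = {{0,3},{1},{2,4}}
  π2 = {{0},{1},{2,4},{3}}
4 equivalence class(es) (converged in 3)
class of 1: {1}; class of 3: {3}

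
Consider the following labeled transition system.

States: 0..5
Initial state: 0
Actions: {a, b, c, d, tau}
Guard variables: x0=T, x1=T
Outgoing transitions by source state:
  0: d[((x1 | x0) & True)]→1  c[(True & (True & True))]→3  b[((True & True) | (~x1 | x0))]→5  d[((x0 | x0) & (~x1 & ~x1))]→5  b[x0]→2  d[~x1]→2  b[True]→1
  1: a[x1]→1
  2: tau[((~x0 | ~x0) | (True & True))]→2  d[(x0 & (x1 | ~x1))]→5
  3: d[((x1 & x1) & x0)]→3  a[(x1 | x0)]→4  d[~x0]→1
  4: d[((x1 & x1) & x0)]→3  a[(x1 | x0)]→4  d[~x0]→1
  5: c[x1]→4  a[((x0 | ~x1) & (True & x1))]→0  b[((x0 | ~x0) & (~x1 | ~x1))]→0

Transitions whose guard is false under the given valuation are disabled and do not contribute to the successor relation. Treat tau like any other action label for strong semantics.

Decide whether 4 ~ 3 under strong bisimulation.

Answer: BISIMILAR

Trace:
Refine partition for ~:
  π0 = {{0,1,2,3,4,5}}
  π1 = {{0},{1},{2},{3,4},{5}}
5 equivalence class(es) (converged in 2)
4∈{3,4}, 3∈{3,4}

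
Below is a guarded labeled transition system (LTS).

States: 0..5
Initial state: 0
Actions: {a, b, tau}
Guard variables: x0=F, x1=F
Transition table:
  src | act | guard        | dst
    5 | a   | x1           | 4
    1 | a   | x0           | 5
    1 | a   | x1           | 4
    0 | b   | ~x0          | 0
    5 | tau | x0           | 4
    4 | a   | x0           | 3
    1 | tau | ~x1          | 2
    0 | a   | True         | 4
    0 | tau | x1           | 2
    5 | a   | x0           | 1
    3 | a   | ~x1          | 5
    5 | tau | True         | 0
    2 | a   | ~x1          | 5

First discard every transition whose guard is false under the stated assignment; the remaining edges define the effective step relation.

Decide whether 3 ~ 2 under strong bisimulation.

Answer: BISIMILAR

Trace:
Compute ~ classes (split until stable):
  π0 = {{0,1,2,3,4,5}}
  π1 = {{0},{1,5},{2,3},{4}}
  π2 = {{0},{1},{2,3},{4},{5}}
5 equivalence class(es) (converged in 3)
3∈{2,3}, 2∈{2,3}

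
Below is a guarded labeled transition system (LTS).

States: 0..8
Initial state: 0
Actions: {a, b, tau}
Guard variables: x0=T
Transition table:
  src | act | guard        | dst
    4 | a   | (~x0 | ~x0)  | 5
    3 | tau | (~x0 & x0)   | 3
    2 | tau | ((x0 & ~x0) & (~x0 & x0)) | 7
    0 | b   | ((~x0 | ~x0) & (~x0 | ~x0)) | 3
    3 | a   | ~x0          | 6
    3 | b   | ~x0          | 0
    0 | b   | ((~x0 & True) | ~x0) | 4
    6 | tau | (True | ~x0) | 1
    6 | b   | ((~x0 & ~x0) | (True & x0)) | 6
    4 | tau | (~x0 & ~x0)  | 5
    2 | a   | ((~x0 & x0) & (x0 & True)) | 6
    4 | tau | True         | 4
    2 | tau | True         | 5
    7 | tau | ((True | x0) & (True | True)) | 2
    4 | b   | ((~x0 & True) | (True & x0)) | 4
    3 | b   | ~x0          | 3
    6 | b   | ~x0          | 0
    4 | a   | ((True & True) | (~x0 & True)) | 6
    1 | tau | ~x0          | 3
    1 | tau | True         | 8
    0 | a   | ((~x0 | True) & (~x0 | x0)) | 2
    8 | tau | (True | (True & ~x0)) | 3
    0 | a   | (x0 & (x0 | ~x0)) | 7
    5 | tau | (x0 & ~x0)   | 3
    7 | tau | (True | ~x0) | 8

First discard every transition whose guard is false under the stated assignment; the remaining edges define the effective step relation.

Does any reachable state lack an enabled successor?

Answer: DEADLOCK at state 3

Analysis:
Reach set: {0,2,3,5,7,8}
  0: a→2  a→7  [deg 2]
  2: tau→5  [deg 1]
  3: ∅  [deadlock]
  5: ∅  [deadlock]
  7: tau→2  tau→8  [deg 2]
  8: tau→3  [deg 1]
Path to 3: a·tau·tau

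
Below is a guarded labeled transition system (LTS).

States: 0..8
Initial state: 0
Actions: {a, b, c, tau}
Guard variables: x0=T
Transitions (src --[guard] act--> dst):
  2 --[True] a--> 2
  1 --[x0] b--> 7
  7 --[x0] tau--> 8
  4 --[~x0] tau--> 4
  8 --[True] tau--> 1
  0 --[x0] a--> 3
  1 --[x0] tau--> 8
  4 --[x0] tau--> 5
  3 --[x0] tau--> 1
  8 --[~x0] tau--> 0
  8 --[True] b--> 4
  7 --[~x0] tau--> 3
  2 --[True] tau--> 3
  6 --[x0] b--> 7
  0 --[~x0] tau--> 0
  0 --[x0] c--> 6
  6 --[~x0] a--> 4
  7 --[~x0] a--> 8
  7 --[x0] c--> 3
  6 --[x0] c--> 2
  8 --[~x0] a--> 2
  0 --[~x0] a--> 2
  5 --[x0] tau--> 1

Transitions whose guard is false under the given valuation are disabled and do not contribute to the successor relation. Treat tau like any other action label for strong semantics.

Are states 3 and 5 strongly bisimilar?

Compute ~ classes (split until stable):
  round 0: {{0,1,2,3,4,5,6,7,8}}
  round 1: {{0},{1,8},{2},{3,4,5},{6},{7}}
  round 2: {{0},{1},{2},{3,5},{4},{6},{7},{8}}
Fixed point at round 3; 8 class(es).
[3]={3,5}  [5]={3,5}

Answer: BISIMILAR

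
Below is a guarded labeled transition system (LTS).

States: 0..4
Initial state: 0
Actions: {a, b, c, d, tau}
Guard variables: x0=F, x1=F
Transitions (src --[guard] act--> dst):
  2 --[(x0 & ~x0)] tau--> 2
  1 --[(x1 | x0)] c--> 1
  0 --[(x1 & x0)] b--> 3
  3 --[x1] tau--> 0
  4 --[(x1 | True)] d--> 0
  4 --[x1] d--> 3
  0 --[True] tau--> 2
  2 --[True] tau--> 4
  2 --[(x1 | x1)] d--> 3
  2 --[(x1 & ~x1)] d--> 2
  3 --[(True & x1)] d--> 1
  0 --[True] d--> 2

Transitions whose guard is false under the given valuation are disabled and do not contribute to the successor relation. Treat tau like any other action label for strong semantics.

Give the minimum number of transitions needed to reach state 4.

Answer: 2

Analysis:
Breadth-first toward 4:
  L0 = {0}
  L1 = {2}
  L2 = {4}
4 enters at depth 2; path d·tau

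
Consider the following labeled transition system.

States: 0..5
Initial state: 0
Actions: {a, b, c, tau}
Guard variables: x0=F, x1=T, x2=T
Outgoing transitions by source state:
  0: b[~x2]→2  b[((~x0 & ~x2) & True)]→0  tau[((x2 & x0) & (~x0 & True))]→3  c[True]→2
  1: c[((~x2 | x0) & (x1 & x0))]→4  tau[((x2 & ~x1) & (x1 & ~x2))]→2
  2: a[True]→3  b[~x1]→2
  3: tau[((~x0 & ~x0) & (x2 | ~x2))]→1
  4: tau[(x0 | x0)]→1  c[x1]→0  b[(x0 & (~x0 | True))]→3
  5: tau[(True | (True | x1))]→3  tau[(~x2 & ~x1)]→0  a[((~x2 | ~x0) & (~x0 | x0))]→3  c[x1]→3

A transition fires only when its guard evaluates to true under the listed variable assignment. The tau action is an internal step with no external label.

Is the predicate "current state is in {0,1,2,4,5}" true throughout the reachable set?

Safe = {0,1,2,4,5}
Reachable = {0,1,2,3}
  0: ✓
  1: ✓
  2: ✓
  3: ✗ unsafe
reach 3 via c·a — violates

Answer: INVARIANT VIOLATED at state 3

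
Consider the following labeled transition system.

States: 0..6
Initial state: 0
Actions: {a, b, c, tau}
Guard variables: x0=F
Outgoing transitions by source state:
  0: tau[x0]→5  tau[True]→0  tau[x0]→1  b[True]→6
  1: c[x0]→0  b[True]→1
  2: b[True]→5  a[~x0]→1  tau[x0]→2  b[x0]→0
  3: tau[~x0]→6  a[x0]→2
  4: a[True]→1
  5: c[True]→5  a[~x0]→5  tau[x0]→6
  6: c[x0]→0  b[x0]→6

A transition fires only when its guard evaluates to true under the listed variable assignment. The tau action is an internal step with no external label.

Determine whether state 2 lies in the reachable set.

Answer: UNREACHABLE

Working:
After dropping false guards: 9 live edges.
depth 0: {0}
depth 1: {6}  cumulative {0,6}
Reach set: {0,6}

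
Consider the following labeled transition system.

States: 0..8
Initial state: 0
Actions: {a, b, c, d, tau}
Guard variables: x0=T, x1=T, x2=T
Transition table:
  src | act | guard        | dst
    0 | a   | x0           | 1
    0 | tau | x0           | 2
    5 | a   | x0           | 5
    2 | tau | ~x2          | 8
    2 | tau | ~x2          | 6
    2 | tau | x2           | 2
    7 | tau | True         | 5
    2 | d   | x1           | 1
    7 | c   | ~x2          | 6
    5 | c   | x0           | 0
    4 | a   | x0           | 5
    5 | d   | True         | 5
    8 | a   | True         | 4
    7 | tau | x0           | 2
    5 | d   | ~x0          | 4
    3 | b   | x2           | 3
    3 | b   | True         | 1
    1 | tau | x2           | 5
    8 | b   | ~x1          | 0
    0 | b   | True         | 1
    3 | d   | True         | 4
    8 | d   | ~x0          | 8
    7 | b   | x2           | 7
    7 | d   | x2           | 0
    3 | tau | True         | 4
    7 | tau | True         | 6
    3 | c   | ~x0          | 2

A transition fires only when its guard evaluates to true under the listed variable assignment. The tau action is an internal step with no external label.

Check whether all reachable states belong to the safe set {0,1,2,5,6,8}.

Answer: INVARIANT HOLDS

Working:
Allowed set {0,1,2,5,6,8}
Reachable = {0,1,2,5}
  0: ok
  1: ok
  2: ok
  5: ok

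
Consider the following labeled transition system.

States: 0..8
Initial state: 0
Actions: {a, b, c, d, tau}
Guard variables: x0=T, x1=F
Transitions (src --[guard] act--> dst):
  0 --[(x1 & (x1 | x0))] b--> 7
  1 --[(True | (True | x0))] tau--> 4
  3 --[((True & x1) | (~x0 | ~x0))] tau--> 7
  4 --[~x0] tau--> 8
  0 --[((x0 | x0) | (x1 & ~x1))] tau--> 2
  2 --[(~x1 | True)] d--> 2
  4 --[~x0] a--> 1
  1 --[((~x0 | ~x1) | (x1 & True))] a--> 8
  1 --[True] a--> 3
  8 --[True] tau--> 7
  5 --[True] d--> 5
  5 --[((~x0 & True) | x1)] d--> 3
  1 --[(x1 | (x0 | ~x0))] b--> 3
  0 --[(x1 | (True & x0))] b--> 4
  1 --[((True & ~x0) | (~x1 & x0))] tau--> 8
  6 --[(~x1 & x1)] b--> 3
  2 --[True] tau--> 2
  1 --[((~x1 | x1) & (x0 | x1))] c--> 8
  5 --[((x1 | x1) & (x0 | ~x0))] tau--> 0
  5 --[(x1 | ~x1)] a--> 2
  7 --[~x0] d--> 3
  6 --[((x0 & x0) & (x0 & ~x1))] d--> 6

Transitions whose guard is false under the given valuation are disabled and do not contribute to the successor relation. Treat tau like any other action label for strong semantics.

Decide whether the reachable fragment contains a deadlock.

Answer: DEADLOCK at state 4

Analysis:
Reach set: {0,2,4}
  0: b→4  tau→2  [2 exit(s)]
  2: d→2  tau→2  [2 exit(s)]
  4: ∅  [no exit]
trace reaching 4: b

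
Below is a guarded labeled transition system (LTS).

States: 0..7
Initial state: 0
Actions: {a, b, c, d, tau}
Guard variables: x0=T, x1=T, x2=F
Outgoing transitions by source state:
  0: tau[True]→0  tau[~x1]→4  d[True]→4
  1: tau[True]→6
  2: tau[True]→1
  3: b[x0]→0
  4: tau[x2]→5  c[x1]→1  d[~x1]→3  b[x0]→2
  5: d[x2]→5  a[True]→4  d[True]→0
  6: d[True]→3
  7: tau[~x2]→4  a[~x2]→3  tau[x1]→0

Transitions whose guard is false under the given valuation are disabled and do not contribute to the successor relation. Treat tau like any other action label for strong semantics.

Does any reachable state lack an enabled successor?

Answer: DEADLOCK-FREE

Working:
Reachable = {0,1,2,3,4,6}
  0: d→4  tau→0  [deg 2]
  1: tau→6  [deg 1]
  2: tau→1  [deg 1]
  3: b→0  [deg 1]
  4: b→2  c→1  [deg 2]
  6: d→3  [deg 1]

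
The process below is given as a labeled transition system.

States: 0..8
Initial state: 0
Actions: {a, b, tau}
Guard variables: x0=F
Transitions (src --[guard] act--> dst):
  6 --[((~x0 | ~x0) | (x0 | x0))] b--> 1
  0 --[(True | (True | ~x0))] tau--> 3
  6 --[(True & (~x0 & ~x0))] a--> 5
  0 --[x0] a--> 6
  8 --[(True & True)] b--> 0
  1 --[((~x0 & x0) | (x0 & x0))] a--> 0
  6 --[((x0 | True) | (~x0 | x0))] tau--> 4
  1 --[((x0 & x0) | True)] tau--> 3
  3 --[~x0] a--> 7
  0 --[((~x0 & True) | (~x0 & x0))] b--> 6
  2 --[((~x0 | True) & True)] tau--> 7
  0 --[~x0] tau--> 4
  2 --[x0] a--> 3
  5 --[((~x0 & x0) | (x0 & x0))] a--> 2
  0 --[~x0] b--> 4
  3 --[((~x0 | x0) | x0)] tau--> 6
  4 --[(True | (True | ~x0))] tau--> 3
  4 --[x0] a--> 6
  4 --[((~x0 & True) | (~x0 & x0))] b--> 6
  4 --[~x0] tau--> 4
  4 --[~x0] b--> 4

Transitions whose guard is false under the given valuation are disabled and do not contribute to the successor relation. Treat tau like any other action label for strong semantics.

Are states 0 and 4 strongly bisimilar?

Answer: BISIMILAR

Trace:
Compute ~ classes (split until stable):
  P[0] = {{0,1,2,3,4,5,6,7,8}}
  P[1] = {{0,4},{1,2},{3},{5,7},{6},{8}}
  P[2] = {{0,4},{1},{2},{3},{5,7},{6},{8}}
7 equivalence class(es) (converged in 3)
class of 0: {0,4}; class of 4: {0,4}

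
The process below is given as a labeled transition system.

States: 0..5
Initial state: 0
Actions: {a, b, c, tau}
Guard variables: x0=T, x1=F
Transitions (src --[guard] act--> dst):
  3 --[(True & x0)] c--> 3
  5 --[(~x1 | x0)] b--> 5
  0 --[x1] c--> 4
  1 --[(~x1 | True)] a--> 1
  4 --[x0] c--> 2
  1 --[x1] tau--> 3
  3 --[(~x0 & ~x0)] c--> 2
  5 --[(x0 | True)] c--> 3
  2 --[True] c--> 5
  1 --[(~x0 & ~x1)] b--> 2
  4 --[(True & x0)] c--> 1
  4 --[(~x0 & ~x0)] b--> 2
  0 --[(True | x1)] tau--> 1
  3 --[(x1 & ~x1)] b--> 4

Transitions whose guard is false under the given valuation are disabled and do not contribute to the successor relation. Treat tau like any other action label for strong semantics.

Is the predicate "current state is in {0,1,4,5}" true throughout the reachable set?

Answer: INVARIANT HOLDS

Trace:
Safe = {0,1,4,5}
Reach set: {0,1}
  0: safe
  1: safe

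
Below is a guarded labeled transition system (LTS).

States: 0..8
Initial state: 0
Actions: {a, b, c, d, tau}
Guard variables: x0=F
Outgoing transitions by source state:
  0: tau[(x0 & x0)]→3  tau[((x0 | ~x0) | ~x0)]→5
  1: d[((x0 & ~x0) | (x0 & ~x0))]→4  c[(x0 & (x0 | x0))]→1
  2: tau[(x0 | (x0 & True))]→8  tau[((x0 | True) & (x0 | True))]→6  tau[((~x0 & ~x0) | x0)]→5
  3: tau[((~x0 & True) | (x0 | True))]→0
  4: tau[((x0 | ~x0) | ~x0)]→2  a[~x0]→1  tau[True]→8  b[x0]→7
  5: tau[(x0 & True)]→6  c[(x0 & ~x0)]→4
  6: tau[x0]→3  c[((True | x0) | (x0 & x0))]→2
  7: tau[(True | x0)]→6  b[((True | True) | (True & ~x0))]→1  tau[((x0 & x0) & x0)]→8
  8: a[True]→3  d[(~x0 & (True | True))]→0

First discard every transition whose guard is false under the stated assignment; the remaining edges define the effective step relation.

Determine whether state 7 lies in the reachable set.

Guard filter leaves 12 enabled edge(s).
L0 = {0}
L1 = {5}  total {0,5}
Reach set: {0,5}

Answer: UNREACHABLE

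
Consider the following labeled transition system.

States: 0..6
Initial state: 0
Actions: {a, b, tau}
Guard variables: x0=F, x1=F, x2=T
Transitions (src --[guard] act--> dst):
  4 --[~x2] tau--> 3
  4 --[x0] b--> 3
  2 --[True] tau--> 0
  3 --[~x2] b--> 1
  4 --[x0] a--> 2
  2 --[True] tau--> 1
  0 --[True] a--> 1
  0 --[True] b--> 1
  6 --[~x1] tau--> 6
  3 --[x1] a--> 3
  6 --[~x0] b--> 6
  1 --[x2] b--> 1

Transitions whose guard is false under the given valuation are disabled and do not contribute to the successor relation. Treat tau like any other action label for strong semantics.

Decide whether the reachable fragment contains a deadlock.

R = {0,1}
  0: a→1  b→1  [deg 2]
  1: b→1  [deg 1]

Answer: DEADLOCK-FREE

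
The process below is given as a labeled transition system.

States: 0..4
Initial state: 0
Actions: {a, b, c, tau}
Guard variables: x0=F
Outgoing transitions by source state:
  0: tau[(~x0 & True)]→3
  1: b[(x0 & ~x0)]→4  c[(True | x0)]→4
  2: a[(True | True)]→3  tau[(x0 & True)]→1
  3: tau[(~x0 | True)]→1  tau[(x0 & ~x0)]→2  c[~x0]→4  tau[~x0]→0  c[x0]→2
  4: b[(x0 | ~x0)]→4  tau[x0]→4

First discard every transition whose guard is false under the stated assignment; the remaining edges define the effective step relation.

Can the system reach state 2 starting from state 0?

Guard filter leaves 7 enabled edge(s).
L0 = {0}
L1 = {3}  total {0,3}
L2 = {1,4}  total {0,1,3,4}
Reachable = {0,1,3,4}

Answer: UNREACHABLE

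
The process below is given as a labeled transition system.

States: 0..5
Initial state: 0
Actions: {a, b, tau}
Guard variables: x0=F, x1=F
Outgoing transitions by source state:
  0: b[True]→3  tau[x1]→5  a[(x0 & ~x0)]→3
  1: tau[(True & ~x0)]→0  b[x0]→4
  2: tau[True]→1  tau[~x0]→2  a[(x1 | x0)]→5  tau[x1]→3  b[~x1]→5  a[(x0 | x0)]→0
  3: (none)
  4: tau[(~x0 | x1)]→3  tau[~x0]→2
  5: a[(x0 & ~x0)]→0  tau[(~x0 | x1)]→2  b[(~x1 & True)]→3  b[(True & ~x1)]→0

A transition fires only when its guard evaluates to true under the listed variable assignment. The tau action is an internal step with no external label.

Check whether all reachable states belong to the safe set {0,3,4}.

Answer: INVARIANT HOLDS

Analysis:
Inv-set: {0,3,4}
R = {0,3}
  0: ✓
  3: ✓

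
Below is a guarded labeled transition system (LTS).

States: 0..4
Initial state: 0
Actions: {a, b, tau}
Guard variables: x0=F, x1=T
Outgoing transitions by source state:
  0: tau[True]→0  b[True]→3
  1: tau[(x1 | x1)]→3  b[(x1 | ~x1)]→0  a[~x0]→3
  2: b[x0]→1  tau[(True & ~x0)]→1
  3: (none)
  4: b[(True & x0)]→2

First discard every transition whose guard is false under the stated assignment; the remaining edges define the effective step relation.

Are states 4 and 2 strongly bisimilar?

Answer: NOT BISIMILAR

Working:
Compute ~ classes (split until stable):
  P[0] = {{0,1,2,3,4}}
  P[1] = {{0},{1},{2},{3,4}}
4 equivalence class(es) (converged in 2)
[4]={3,4}  [2]={2}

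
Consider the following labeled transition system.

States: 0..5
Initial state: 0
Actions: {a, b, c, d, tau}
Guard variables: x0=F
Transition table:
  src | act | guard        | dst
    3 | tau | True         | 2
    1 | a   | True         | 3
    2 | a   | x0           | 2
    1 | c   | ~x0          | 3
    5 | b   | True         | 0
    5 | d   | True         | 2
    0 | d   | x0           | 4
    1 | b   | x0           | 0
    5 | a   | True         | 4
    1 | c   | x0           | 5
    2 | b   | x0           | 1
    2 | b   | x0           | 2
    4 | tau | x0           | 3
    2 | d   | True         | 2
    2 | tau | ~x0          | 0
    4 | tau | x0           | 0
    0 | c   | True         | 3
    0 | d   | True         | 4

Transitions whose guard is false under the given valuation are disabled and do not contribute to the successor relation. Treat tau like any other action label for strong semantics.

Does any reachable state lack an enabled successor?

Reachable = {0,2,3,4}
  0: c→3  d→4  [deg 2]
  2: d→2  tau→0  [deg 2]
  3: tau→2  [deg 1]
  4: ∅  [deadlock]
Path to 4: d

Answer: DEADLOCK at state 4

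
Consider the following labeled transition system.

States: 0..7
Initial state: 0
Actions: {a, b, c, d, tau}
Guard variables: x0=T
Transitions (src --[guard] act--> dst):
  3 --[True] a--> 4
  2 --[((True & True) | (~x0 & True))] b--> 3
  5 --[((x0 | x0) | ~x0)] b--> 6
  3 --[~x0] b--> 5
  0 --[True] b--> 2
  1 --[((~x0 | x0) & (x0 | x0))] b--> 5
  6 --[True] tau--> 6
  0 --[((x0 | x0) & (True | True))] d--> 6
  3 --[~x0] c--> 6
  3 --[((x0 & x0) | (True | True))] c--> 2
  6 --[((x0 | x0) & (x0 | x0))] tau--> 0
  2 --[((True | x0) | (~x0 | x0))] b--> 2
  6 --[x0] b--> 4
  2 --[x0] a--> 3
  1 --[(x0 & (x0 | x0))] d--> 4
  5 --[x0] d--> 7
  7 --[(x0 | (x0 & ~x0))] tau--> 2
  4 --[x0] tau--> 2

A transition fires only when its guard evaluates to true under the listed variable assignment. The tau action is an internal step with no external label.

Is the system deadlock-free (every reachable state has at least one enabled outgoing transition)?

Reach set: {0,2,3,4,6}
  0: b→2  d→6  [2 exit(s)]
  2: a→3  b→2  b→3  [3 exit(s)]
  3: a→4  c→2  [2 exit(s)]
  4: tau→2  [1 exit(s)]
  6: b→4  tau→0  tau→6  [3 exit(s)]

Answer: DEADLOCK-FREE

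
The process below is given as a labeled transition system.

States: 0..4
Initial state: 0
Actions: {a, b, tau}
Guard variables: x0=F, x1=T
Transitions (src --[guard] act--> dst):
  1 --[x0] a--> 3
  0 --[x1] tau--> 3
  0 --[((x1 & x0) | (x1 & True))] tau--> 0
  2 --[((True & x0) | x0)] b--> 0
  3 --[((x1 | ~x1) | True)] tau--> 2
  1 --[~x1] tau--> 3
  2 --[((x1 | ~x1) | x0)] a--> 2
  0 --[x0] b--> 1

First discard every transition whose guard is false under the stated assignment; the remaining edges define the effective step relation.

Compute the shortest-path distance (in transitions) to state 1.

Layered search for 1:
  Layer 0: {0}
  Layer 1: {3}
  Layer 2: {2}
1 never appears.

Answer: UNREACHABLE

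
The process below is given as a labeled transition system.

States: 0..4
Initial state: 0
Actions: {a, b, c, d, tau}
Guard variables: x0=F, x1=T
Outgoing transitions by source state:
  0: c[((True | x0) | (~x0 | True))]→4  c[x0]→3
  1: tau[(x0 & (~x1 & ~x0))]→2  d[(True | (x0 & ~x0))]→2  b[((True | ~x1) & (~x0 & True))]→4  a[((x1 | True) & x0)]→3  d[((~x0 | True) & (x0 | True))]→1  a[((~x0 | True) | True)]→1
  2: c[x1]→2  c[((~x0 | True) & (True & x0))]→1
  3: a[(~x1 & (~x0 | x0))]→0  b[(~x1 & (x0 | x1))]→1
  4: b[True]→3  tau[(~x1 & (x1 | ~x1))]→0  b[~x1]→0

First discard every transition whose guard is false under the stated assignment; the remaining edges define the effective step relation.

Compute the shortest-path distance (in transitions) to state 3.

Layered search for 3:
  L0 = {0}
  L1 = {4}
  L2 = {3}
first hit 3 at d=2 via c·b

Answer: 2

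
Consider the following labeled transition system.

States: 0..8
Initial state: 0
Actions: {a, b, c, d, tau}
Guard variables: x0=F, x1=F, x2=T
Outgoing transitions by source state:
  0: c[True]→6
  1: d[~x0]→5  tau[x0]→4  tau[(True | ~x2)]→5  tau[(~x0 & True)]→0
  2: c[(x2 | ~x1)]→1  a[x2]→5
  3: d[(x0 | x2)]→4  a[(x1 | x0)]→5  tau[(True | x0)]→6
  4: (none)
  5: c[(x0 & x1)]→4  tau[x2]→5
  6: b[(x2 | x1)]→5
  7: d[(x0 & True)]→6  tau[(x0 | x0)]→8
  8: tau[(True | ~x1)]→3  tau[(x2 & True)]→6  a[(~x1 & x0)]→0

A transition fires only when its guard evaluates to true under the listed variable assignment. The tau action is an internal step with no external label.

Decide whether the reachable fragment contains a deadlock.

Answer: DEADLOCK-FREE

Analysis:
Reachable = {0,5,6}
  0: c→6  [1 exit(s)]
  5: tau→5  [1 exit(s)]
  6: b→5  [1 exit(s)]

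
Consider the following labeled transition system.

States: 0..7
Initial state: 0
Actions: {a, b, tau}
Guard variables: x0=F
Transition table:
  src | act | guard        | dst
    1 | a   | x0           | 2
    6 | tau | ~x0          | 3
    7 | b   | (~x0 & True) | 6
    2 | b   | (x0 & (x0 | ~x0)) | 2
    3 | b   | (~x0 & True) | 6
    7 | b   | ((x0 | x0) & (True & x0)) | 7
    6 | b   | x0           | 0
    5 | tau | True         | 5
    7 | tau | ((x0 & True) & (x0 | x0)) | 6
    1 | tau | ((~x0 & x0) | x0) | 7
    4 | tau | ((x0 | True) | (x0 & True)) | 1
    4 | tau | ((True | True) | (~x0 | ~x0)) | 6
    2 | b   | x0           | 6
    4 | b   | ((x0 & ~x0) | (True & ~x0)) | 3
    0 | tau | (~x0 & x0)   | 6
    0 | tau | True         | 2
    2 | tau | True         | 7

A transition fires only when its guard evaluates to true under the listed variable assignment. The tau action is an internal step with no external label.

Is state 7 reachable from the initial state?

Answer: REACHABLE

Working:
After dropping false guards: 9 live edges.
depth 0: {0}
depth 1: {2}  now seen {0,2}
depth 2: {7}  now seen {0,2,7}
depth 3: {6}  now seen {0,2,6,7}
depth 4: {3}  now seen {0,2,3,6,7}
Reachable = {0,2,3,6,7}
trace reaching 7: tau·tau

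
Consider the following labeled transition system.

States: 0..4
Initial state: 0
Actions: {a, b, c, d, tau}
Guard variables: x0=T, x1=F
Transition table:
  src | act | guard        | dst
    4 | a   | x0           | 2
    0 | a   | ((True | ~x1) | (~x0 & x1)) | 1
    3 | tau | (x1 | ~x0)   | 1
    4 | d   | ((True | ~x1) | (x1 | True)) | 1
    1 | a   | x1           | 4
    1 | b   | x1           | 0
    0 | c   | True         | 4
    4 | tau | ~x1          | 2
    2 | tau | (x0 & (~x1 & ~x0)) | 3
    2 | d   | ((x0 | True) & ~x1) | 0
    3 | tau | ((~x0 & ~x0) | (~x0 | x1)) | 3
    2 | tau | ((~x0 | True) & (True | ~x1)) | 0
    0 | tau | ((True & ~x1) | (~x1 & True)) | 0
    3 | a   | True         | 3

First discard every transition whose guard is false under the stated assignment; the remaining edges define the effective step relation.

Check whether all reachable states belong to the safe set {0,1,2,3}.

Answer: INVARIANT VIOLATED at state 4

Trace:
Safe = {0,1,2,3}
Reach set: {0,1,2,4}
  0: safe
  1: safe
  2: safe
  4: outside
witness against invariant: c → 4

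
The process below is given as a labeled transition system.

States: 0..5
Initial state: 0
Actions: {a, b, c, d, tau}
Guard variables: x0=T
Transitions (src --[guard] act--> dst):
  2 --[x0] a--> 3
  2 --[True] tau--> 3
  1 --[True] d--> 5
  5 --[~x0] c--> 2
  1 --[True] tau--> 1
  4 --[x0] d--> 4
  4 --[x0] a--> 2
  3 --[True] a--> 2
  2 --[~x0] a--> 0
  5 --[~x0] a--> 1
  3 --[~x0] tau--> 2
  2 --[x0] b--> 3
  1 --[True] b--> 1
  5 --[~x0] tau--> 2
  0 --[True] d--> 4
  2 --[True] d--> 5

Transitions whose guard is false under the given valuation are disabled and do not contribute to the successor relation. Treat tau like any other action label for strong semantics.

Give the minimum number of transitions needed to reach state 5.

Answer: 3

Analysis:
BFS to 5:
  Layer 0: {0}
  Layer 1: {4}
  Layer 2: {2}
  Layer 3: {3,5}
5 enters at depth 3; path d·a·d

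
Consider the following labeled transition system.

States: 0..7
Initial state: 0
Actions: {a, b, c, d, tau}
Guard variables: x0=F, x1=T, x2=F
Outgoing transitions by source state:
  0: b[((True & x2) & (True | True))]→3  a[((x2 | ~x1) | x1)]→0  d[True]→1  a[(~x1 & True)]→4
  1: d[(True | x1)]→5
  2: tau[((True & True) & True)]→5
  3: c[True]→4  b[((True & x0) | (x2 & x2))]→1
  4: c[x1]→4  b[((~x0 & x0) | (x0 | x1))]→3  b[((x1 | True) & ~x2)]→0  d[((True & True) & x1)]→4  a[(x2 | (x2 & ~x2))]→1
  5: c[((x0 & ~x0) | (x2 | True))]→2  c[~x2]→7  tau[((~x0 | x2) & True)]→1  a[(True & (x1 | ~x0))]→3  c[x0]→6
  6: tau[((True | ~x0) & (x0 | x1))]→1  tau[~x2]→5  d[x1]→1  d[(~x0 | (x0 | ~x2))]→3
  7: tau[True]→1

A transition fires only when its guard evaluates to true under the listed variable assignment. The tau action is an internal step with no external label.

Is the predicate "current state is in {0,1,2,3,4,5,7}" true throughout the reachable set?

Safe = {0,1,2,3,4,5,7}
Reachable = {0,1,2,3,4,5,7}
  0: ✓
  1: ✓
  2: ✓
  3: ✓
  4: ✓
  5: ✓
  7: ✓

Answer: INVARIANT HOLDS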